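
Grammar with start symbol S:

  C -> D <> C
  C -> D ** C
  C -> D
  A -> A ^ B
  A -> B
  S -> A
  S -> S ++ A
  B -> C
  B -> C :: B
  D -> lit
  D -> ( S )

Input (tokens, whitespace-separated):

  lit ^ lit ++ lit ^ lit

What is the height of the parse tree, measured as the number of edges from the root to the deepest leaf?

7

[S [S [A [A [B [C [D lit]]]] ^ [B [C [D lit]]]]] ++ [A [A [B [C [D lit]]]] ^ [B [C [D lit]]]]]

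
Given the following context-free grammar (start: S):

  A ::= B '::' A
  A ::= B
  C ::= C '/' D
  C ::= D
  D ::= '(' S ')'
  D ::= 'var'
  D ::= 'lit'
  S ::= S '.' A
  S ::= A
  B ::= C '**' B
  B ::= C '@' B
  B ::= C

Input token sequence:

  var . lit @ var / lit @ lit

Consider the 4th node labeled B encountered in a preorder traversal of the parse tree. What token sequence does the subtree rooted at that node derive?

[S [S [A [B [C [D var]]]]] . [A [B [C [D lit]] @ [B [C [C [D var]] / [D lit]] @ [B [C [D lit]]]]]]]

lit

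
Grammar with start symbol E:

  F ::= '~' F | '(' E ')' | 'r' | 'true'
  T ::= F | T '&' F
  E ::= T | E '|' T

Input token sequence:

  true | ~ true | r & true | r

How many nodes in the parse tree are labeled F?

6

[E [E [E [E [T [F true]]] | [T [F ~ [F true]]]] | [T [T [F r]] & [F true]]] | [T [F r]]]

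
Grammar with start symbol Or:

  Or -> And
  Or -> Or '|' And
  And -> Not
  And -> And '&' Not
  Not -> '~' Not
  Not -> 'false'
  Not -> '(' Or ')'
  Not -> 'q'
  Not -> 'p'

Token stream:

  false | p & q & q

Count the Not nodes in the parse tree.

[Or [Or [And [Not false]]] | [And [And [And [Not p]] & [Not q]] & [Not q]]]

4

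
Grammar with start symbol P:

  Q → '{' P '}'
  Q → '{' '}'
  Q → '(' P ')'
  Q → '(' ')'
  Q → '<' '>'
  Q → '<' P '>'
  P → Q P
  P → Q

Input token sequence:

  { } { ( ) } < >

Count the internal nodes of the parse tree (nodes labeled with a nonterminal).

[P [Q { }] [P [Q { [P [Q ( )]] }] [P [Q < >]]]]

8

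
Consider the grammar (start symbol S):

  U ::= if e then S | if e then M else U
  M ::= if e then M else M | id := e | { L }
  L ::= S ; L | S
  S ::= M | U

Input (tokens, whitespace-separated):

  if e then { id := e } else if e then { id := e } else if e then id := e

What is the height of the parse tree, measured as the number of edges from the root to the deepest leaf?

[S [U if e then [M { [L [S [M id := e]]] }] else [U if e then [M { [L [S [M id := e]]] }] else [U if e then [S [M id := e]]]]]]

7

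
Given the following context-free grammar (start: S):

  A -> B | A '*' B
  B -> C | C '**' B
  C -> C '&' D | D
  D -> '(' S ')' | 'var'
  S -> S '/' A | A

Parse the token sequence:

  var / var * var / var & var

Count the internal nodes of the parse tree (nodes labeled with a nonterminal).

[S [S [S [A [B [C [D var]]]]] / [A [A [B [C [D var]]]] * [B [C [D var]]]]] / [A [B [C [C [D var]] & [D var]]]]]

21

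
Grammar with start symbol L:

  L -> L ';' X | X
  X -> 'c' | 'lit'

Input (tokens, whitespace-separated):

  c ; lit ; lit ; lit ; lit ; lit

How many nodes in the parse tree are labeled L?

[L [L [L [L [L [L [X c]] ; [X lit]] ; [X lit]] ; [X lit]] ; [X lit]] ; [X lit]]

6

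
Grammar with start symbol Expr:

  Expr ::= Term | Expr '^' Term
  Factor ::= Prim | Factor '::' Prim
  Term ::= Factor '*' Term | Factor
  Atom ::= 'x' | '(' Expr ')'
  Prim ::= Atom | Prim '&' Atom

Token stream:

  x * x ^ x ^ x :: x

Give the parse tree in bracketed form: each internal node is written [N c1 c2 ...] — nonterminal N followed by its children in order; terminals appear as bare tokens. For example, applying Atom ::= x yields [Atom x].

[Expr [Expr [Expr [Term [Factor [Prim [Atom x]]] * [Term [Factor [Prim [Atom x]]]]]] ^ [Term [Factor [Prim [Atom x]]]]] ^ [Term [Factor [Factor [Prim [Atom x]]] :: [Prim [Atom x]]]]]

Expr
Expr ^ Term
Expr ^ Term ^ Term
Term ^ Term ^ Term
Factor * Term ^ Term ^ Term
Prim * Term ^ Term ^ Term
Atom * Term ^ Term ^ Term
x * Term ^ Term ^ Term
x * Factor ^ Term ^ Term
x * Prim ^ Term ^ Term
x * Atom ^ Term ^ Term
x * x ^ Term ^ Term
x * x ^ Factor ^ Term
x * x ^ Prim ^ Term
x * x ^ Atom ^ Term
x * x ^ x ^ Term
x * x ^ x ^ Factor
x * x ^ x ^ Factor :: Prim
x * x ^ x ^ Prim :: Prim
x * x ^ x ^ Atom :: Prim
x * x ^ x ^ x :: Prim
x * x ^ x ^ x :: Atom
x * x ^ x ^ x :: x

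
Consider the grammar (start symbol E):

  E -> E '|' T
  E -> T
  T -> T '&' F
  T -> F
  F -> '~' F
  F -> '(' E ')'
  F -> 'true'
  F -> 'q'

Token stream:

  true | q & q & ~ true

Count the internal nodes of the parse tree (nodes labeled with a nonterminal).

11

[E [E [T [F true]]] | [T [T [T [F q]] & [F q]] & [F ~ [F true]]]]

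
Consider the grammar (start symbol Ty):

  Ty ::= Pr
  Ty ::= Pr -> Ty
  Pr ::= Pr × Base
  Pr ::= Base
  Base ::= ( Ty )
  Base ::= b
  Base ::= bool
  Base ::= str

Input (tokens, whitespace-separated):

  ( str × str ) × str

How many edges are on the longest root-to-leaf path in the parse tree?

[Ty [Pr [Pr [Base ( [Ty [Pr [Pr [Base str]] × [Base str]]] )]] × [Base str]]]

8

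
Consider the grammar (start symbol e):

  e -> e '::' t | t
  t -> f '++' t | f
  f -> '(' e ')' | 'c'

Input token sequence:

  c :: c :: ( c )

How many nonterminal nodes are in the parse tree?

[e [e [e [t [f c]]] :: [t [f c]]] :: [t [f ( [e [t [f c]]] )]]]

12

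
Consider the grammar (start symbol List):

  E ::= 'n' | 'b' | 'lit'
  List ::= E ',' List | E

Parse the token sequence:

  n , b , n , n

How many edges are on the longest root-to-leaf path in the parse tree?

5

[List [E n] , [List [E b] , [List [E n] , [List [E n]]]]]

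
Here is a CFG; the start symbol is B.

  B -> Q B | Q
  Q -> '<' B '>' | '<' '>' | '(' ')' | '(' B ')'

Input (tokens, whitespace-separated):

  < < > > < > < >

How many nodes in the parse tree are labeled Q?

[B [Q < [B [Q < >]] >] [B [Q < >] [B [Q < >]]]]

4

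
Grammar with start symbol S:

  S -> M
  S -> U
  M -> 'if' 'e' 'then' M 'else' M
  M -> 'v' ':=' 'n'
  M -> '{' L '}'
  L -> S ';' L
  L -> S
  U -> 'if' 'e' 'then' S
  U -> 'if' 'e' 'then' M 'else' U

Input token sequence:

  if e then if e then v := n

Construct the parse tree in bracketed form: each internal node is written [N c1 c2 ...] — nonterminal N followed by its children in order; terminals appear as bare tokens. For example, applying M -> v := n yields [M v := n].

[S [U if e then [S [U if e then [S [M v := n]]]]]]

S
U
if e then S
if e then U
if e then if e then S
if e then if e then M
if e then if e then v := n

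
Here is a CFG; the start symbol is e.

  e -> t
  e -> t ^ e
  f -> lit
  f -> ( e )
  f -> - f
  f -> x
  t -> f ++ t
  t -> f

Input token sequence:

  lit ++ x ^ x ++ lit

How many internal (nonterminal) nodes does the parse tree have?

10

[e [t [f lit] ++ [t [f x]]] ^ [e [t [f x] ++ [t [f lit]]]]]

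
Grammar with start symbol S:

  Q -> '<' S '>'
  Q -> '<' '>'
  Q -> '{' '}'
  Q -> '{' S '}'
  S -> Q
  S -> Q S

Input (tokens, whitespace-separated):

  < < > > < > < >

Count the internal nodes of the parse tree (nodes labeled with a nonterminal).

8

[S [Q < [S [Q < >]] >] [S [Q < >] [S [Q < >]]]]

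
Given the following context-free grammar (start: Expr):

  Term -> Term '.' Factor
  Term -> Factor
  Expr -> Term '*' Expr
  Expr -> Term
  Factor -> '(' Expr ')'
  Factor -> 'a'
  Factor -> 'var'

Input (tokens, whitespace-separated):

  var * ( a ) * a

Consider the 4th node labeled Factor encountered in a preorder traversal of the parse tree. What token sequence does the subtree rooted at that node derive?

a

[Expr [Term [Factor var]] * [Expr [Term [Factor ( [Expr [Term [Factor a]]] )]] * [Expr [Term [Factor a]]]]]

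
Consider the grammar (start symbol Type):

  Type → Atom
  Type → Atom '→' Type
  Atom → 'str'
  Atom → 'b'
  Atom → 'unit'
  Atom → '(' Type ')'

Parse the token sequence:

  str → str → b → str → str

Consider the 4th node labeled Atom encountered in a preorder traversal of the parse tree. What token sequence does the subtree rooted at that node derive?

[Type [Atom str] → [Type [Atom str] → [Type [Atom b] → [Type [Atom str] → [Type [Atom str]]]]]]

str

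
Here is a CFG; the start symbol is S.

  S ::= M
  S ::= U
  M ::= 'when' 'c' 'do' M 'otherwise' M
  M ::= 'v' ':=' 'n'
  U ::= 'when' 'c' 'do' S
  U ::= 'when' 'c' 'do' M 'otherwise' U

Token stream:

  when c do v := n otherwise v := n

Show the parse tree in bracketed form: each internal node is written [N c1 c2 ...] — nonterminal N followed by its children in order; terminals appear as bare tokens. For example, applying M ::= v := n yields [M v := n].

[S [M when c do [M v := n] otherwise [M v := n]]]

S
M
when c do M otherwise M
when c do v := n otherwise M
when c do v := n otherwise v := n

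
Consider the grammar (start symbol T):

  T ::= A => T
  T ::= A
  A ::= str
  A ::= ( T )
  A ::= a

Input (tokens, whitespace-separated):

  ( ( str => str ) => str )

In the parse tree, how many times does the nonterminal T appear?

[T [A ( [T [A ( [T [A str] => [T [A str]]] )] => [T [A str]]] )]]

5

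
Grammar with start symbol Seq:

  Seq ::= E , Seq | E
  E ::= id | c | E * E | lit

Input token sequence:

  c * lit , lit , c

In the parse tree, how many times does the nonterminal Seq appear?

3

[Seq [E [E c] * [E lit]] , [Seq [E lit] , [Seq [E c]]]]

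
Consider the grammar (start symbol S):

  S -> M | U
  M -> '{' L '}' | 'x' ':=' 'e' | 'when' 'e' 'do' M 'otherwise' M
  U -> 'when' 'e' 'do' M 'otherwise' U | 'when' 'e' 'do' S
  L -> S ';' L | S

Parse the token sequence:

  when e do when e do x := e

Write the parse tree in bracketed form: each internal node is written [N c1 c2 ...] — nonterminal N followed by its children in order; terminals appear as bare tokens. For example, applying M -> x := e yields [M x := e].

[S [U when e do [S [U when e do [S [M x := e]]]]]]

S
U
when e do S
when e do U
when e do when e do S
when e do when e do M
when e do when e do x := e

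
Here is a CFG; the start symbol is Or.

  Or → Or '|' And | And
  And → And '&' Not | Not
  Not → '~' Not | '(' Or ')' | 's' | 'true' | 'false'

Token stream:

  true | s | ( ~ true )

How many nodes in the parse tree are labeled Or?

4

[Or [Or [Or [And [Not true]]] | [And [Not s]]] | [And [Not ( [Or [And [Not ~ [Not true]]]] )]]]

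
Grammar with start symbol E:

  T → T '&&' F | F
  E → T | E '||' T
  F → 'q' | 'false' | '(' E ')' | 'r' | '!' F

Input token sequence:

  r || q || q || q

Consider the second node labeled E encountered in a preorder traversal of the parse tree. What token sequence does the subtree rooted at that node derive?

[E [E [E [E [T [F r]]] || [T [F q]]] || [T [F q]]] || [T [F q]]]

r || q || q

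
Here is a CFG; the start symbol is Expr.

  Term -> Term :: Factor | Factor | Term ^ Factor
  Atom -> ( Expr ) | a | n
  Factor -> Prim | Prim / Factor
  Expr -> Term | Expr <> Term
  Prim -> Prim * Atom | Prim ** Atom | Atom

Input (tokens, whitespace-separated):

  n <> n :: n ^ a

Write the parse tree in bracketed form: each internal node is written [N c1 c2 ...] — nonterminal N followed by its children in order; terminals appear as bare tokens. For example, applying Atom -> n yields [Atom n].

Expr
Expr <> Term
Term <> Term
Factor <> Term
Prim <> Term
Atom <> Term
n <> Term
n <> Term ^ Factor
n <> Term :: Factor ^ Factor
n <> Factor :: Factor ^ Factor
n <> Prim :: Factor ^ Factor
n <> Atom :: Factor ^ Factor
n <> n :: Factor ^ Factor
n <> n :: Prim ^ Factor
n <> n :: Atom ^ Factor
n <> n :: n ^ Factor
n <> n :: n ^ Prim
n <> n :: n ^ Atom
n <> n :: n ^ a

[Expr [Expr [Term [Factor [Prim [Atom n]]]]] <> [Term [Term [Term [Factor [Prim [Atom n]]]] :: [Factor [Prim [Atom n]]]] ^ [Factor [Prim [Atom a]]]]]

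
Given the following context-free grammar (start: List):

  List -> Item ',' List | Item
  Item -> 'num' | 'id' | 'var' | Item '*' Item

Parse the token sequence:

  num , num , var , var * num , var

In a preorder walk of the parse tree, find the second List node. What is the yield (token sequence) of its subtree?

[List [Item num] , [List [Item num] , [List [Item var] , [List [Item [Item var] * [Item num]] , [List [Item var]]]]]]

num , var , var * num , var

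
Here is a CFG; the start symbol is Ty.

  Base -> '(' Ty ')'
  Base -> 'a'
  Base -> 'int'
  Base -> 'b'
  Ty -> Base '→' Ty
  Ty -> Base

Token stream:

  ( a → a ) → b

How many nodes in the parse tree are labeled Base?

4

[Ty [Base ( [Ty [Base a] → [Ty [Base a]]] )] → [Ty [Base b]]]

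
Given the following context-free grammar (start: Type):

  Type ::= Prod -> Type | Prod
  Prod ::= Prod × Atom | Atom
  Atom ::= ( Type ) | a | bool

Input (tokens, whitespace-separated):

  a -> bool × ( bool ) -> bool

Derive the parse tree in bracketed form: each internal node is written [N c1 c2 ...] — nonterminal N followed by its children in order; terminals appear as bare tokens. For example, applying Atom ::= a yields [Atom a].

Type
Prod -> Type
Atom -> Type
a -> Type
a -> Prod -> Type
a -> Prod × Atom -> Type
a -> Atom × Atom -> Type
a -> bool × Atom -> Type
a -> bool × ( Type ) -> Type
a -> bool × ( Prod ) -> Type
a -> bool × ( Atom ) -> Type
a -> bool × ( bool ) -> Type
a -> bool × ( bool ) -> Prod
a -> bool × ( bool ) -> Atom
a -> bool × ( bool ) -> bool

[Type [Prod [Atom a]] -> [Type [Prod [Prod [Atom bool]] × [Atom ( [Type [Prod [Atom bool]]] )]] -> [Type [Prod [Atom bool]]]]]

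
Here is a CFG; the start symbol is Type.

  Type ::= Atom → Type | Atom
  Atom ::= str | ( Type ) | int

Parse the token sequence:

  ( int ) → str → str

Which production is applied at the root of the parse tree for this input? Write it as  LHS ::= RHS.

[Type [Atom ( [Type [Atom int]] )] → [Type [Atom str] → [Type [Atom str]]]]

Type ::= Atom → Type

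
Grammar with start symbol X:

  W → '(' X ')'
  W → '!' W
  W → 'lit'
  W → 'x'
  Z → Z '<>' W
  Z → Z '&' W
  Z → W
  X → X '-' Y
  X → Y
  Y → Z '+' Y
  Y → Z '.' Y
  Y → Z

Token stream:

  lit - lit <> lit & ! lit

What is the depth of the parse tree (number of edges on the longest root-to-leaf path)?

[X [X [Y [Z [W lit]]]] - [Y [Z [Z [Z [W lit]] <> [W lit]] & [W ! [W lit]]]]]

6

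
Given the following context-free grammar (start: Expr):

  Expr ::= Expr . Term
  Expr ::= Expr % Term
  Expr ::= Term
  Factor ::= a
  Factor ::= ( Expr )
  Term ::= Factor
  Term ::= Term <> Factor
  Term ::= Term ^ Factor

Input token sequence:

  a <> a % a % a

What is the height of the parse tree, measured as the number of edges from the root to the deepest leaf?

6

[Expr [Expr [Expr [Term [Term [Factor a]] <> [Factor a]]] % [Term [Factor a]]] % [Term [Factor a]]]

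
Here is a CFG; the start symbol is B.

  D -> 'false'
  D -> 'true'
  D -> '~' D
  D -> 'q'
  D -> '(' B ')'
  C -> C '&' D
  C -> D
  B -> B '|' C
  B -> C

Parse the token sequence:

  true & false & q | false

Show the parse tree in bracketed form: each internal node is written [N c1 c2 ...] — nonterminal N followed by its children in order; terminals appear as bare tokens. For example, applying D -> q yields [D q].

[B [B [C [C [C [D true]] & [D false]] & [D q]]] | [C [D false]]]

B
B | C
C | C
C & D | C
C & D & D | C
D & D & D | C
true & D & D | C
true & false & D | C
true & false & q | C
true & false & q | D
true & false & q | false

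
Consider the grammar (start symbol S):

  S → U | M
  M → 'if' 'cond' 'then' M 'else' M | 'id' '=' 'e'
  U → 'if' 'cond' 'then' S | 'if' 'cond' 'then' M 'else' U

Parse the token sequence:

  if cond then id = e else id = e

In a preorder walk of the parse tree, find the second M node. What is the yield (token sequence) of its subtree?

[S [M if cond then [M id = e] else [M id = e]]]

id = e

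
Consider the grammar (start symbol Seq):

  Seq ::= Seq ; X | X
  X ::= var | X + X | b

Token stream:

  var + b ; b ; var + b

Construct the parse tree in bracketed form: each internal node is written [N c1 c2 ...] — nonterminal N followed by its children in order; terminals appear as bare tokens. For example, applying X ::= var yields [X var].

[Seq [Seq [Seq [X [X var] + [X b]]] ; [X b]] ; [X [X var] + [X b]]]

Seq
Seq ; X
Seq ; X ; X
X ; X ; X
X + X ; X ; X
var + X ; X ; X
var + b ; X ; X
var + b ; b ; X
var + b ; b ; X + X
var + b ; b ; var + X
var + b ; b ; var + b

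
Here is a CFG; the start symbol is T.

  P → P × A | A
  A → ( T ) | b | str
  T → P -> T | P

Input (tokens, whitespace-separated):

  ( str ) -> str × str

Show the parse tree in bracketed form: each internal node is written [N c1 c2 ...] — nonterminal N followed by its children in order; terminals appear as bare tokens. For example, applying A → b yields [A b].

T
P -> T
A -> T
( T ) -> T
( P ) -> T
( A ) -> T
( str ) -> T
( str ) -> P
( str ) -> P × A
( str ) -> A × A
( str ) -> str × A
( str ) -> str × str

[T [P [A ( [T [P [A str]]] )]] -> [T [P [P [A str]] × [A str]]]]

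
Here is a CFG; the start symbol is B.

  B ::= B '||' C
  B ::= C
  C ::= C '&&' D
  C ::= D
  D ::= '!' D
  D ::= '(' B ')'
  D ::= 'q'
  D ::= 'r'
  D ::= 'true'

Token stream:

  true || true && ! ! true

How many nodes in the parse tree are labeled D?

5

[B [B [C [D true]]] || [C [C [D true]] && [D ! [D ! [D true]]]]]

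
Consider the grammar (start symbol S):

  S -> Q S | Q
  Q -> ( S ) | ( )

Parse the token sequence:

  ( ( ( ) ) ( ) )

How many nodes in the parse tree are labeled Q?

[S [Q ( [S [Q ( [S [Q ( )]] )] [S [Q ( )]]] )]]

4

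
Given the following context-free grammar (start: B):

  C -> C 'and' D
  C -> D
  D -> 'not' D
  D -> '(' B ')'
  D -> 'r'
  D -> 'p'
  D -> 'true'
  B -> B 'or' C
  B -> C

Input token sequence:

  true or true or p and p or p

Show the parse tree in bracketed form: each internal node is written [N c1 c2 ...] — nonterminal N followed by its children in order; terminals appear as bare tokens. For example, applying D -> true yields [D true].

[B [B [B [B [C [D true]]] or [C [D true]]] or [C [C [D p]] and [D p]]] or [C [D p]]]

B
B or C
B or C or C
B or C or C or C
C or C or C or C
D or C or C or C
true or C or C or C
true or D or C or C
true or true or C or C
true or true or C and D or C
true or true or D and D or C
true or true or p and D or C
true or true or p and p or C
true or true or p and p or D
true or true or p and p or p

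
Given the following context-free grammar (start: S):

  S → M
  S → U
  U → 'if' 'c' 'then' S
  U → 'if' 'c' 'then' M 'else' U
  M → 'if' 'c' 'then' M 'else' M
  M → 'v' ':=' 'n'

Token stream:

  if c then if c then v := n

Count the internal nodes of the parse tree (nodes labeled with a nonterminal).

[S [U if c then [S [U if c then [S [M v := n]]]]]]

6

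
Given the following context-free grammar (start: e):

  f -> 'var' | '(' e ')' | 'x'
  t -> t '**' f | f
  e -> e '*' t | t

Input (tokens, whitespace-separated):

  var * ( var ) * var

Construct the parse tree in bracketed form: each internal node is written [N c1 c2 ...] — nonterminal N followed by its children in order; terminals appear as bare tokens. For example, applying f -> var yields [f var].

[e [e [e [t [f var]]] * [t [f ( [e [t [f var]]] )]]] * [t [f var]]]

e
e * t
e * t * t
t * t * t
f * t * t
var * t * t
var * f * t
var * ( e ) * t
var * ( t ) * t
var * ( f ) * t
var * ( var ) * t
var * ( var ) * f
var * ( var ) * var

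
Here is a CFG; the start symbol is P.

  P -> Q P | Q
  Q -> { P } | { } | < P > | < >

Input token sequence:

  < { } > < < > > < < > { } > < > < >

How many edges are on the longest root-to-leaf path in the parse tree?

[P [Q < [P [Q { }]] >] [P [Q < [P [Q < >]] >] [P [Q < [P [Q < >] [P [Q { }]]] >] [P [Q < >] [P [Q < >]]]]]]

7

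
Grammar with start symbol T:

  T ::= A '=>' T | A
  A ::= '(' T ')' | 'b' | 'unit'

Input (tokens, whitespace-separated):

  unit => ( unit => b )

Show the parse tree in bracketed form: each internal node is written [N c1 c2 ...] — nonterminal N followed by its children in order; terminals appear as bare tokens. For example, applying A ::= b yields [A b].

T
A => T
unit => T
unit => A
unit => ( T )
unit => ( A => T )
unit => ( unit => T )
unit => ( unit => A )
unit => ( unit => b )

[T [A unit] => [T [A ( [T [A unit] => [T [A b]]] )]]]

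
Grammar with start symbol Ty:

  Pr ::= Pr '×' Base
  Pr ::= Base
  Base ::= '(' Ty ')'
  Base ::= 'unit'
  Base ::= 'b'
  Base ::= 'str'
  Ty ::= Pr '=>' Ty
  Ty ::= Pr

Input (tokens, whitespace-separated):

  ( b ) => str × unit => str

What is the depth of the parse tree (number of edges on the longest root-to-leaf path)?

[Ty [Pr [Base ( [Ty [Pr [Base b]]] )]] => [Ty [Pr [Pr [Base str]] × [Base unit]] => [Ty [Pr [Base str]]]]]

6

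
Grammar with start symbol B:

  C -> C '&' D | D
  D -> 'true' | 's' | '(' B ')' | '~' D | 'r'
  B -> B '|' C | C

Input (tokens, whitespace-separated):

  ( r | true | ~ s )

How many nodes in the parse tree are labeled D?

[B [C [D ( [B [B [B [C [D r]]] | [C [D true]]] | [C [D ~ [D s]]]] )]]]

5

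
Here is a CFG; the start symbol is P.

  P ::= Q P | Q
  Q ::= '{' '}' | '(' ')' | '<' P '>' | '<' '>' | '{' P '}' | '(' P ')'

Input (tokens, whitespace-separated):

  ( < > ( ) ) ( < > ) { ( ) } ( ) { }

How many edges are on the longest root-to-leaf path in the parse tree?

6

[P [Q ( [P [Q < >] [P [Q ( )]]] )] [P [Q ( [P [Q < >]] )] [P [Q { [P [Q ( )]] }] [P [Q ( )] [P [Q { }]]]]]]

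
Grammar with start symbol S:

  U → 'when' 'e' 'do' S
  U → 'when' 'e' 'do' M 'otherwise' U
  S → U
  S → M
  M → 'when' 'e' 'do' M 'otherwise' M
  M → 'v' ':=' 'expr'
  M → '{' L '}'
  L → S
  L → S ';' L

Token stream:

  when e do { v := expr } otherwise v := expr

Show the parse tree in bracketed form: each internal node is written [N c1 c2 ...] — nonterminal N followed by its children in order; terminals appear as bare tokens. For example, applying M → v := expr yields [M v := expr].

S
M
when e do M otherwise M
when e do { L } otherwise M
when e do { S } otherwise M
when e do { M } otherwise M
when e do { v := expr } otherwise M
when e do { v := expr } otherwise v := expr

[S [M when e do [M { [L [S [M v := expr]]] }] otherwise [M v := expr]]]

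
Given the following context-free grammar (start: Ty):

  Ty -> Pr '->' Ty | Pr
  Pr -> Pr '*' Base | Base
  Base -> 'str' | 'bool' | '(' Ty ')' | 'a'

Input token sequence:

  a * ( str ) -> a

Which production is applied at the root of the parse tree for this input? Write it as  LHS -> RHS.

Ty -> Pr '->' Ty

[Ty [Pr [Pr [Base a]] * [Base ( [Ty [Pr [Base str]]] )]] -> [Ty [Pr [Base a]]]]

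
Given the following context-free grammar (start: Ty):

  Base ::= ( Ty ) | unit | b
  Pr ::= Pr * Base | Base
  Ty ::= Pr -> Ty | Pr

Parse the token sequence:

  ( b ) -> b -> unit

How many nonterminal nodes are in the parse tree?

12

[Ty [Pr [Base ( [Ty [Pr [Base b]]] )]] -> [Ty [Pr [Base b]] -> [Ty [Pr [Base unit]]]]]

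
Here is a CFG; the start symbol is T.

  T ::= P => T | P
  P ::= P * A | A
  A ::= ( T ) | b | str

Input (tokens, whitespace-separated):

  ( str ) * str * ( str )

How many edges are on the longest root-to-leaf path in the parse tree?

8

[T [P [P [P [A ( [T [P [A str]]] )]] * [A str]] * [A ( [T [P [A str]]] )]]]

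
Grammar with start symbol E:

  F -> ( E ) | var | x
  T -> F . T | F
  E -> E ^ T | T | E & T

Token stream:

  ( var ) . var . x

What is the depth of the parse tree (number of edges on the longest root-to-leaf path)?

[E [T [F ( [E [T [F var]]] )] . [T [F var] . [T [F x]]]]]

6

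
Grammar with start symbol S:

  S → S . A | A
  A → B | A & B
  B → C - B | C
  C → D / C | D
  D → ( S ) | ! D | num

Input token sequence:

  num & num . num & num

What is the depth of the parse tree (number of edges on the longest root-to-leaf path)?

7

[S [S [A [A [B [C [D num]]]] & [B [C [D num]]]]] . [A [A [B [C [D num]]]] & [B [C [D num]]]]]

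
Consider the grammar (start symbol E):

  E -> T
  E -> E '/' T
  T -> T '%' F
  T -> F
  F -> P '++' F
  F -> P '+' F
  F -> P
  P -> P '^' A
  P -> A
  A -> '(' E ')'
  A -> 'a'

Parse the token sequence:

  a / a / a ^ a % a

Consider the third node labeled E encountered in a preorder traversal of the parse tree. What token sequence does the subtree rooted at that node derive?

[E [E [E [T [F [P [A a]]]]] / [T [F [P [A a]]]]] / [T [T [F [P [P [A a]] ^ [A a]]]] % [F [P [A a]]]]]

a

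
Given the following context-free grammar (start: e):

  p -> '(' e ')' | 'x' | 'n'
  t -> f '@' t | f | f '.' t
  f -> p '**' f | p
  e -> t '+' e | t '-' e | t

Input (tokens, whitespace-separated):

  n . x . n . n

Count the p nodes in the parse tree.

4

[e [t [f [p n]] . [t [f [p x]] . [t [f [p n]] . [t [f [p n]]]]]]]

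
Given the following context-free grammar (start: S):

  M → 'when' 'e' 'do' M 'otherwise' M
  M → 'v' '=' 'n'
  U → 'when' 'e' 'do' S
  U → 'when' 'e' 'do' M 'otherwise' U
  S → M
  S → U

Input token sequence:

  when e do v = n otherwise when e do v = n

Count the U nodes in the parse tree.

[S [U when e do [M v = n] otherwise [U when e do [S [M v = n]]]]]

2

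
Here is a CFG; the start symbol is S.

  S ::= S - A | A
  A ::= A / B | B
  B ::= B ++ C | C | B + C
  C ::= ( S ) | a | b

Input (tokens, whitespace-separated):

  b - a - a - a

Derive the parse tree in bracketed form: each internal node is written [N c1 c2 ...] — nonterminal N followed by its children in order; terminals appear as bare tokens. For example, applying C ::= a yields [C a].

[S [S [S [S [A [B [C b]]]] - [A [B [C a]]]] - [A [B [C a]]]] - [A [B [C a]]]]

S
S - A
S - A - A
S - A - A - A
A - A - A - A
B - A - A - A
C - A - A - A
b - A - A - A
b - B - A - A
b - C - A - A
b - a - A - A
b - a - B - A
b - a - C - A
b - a - a - A
b - a - a - B
b - a - a - C
b - a - a - a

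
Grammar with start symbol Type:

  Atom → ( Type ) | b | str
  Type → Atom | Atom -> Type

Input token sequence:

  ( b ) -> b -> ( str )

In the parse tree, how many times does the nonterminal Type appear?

[Type [Atom ( [Type [Atom b]] )] -> [Type [Atom b] -> [Type [Atom ( [Type [Atom str]] )]]]]

5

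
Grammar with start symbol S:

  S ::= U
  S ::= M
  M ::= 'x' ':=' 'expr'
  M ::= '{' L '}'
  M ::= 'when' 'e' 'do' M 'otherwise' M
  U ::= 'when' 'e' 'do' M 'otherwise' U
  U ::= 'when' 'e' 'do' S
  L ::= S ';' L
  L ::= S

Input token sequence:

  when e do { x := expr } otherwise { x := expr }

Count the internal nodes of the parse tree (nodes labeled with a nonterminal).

10

[S [M when e do [M { [L [S [M x := expr]]] }] otherwise [M { [L [S [M x := expr]]] }]]]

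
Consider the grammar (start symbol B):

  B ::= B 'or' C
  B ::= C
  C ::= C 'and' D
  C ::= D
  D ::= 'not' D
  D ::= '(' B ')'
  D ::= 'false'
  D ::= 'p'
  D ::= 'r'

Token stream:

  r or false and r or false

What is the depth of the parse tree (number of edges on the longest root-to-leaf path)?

5

[B [B [B [C [D r]]] or [C [C [D false]] and [D r]]] or [C [D false]]]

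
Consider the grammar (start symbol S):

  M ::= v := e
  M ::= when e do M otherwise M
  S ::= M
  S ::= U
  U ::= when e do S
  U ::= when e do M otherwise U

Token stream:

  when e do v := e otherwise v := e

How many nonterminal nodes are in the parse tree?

4

[S [M when e do [M v := e] otherwise [M v := e]]]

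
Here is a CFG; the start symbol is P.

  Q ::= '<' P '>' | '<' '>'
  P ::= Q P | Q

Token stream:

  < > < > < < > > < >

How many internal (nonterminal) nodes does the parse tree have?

10

[P [Q < >] [P [Q < >] [P [Q < [P [Q < >]] >] [P [Q < >]]]]]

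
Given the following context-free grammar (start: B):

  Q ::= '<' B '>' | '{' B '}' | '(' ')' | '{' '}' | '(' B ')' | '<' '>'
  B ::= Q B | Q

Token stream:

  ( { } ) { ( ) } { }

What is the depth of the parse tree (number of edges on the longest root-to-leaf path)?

[B [Q ( [B [Q { }]] )] [B [Q { [B [Q ( )]] }] [B [Q { }]]]]

5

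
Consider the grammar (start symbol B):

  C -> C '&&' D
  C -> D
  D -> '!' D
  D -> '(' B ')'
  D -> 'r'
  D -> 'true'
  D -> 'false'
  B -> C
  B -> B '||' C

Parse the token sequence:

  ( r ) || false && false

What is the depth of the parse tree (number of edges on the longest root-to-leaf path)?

[B [B [C [D ( [B [C [D r]]] )]]] || [C [C [D false]] && [D false]]]

7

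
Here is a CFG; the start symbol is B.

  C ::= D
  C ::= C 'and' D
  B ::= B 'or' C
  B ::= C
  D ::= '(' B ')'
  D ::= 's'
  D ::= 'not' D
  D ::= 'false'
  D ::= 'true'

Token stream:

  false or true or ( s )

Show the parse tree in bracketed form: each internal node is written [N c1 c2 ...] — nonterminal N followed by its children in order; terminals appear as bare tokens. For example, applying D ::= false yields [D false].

[B [B [B [C [D false]]] or [C [D true]]] or [C [D ( [B [C [D s]]] )]]]

B
B or C
B or C or C
C or C or C
D or C or C
false or C or C
false or D or C
false or true or C
false or true or D
false or true or ( B )
false or true or ( C )
false or true or ( D )
false or true or ( s )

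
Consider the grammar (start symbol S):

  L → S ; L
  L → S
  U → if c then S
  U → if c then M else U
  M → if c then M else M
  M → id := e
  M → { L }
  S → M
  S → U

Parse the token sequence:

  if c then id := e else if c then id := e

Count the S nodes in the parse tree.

2

[S [U if c then [M id := e] else [U if c then [S [M id := e]]]]]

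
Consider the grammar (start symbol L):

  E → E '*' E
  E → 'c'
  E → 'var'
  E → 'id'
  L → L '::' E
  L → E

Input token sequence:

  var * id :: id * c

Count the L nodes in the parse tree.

[L [L [E [E var] * [E id]]] :: [E [E id] * [E c]]]

2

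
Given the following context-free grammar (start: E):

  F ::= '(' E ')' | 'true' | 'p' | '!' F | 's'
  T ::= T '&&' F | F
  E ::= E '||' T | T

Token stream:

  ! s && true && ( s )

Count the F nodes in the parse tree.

5

[E [T [T [T [F ! [F s]]] && [F true]] && [F ( [E [T [F s]]] )]]]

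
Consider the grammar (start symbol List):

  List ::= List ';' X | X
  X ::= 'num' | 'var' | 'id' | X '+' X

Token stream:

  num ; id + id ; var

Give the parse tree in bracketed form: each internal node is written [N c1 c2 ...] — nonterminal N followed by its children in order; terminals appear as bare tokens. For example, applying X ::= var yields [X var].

[List [List [List [X num]] ; [X [X id] + [X id]]] ; [X var]]

List
List ; X
List ; X ; X
X ; X ; X
num ; X ; X
num ; X + X ; X
num ; id + X ; X
num ; id + id ; X
num ; id + id ; var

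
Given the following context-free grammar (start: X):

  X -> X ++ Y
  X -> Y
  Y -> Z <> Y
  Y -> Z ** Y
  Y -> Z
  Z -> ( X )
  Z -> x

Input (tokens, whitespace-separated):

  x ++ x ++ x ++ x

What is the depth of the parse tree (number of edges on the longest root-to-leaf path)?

[X [X [X [X [Y [Z x]]] ++ [Y [Z x]]] ++ [Y [Z x]]] ++ [Y [Z x]]]

6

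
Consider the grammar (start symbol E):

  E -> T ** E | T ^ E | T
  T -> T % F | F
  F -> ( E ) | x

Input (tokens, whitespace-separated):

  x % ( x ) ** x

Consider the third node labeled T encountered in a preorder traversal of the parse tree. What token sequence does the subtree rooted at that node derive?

[E [T [T [F x]] % [F ( [E [T [F x]]] )]] ** [E [T [F x]]]]

x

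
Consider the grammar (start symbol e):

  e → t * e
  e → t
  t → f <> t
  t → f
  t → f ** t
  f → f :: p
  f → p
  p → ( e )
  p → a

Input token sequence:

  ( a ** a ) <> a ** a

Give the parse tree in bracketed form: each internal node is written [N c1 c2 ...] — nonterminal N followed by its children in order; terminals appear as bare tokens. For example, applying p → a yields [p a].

e
t
f <> t
p <> t
( e ) <> t
( t ) <> t
( f ** t ) <> t
( p ** t ) <> t
( a ** t ) <> t
( a ** f ) <> t
( a ** p ) <> t
( a ** a ) <> t
( a ** a ) <> f ** t
( a ** a ) <> p ** t
( a ** a ) <> a ** t
( a ** a ) <> a ** f
( a ** a ) <> a ** p
( a ** a ) <> a ** a

[e [t [f [p ( [e [t [f [p a]] ** [t [f [p a]]]]] )]] <> [t [f [p a]] ** [t [f [p a]]]]]]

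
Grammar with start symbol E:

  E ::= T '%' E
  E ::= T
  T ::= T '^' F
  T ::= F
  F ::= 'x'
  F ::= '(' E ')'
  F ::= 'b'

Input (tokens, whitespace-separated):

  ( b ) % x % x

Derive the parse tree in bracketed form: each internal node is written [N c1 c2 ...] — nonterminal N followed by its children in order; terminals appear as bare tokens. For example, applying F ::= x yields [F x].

[E [T [F ( [E [T [F b]]] )]] % [E [T [F x]] % [E [T [F x]]]]]

E
T % E
F % E
( E ) % E
( T ) % E
( F ) % E
( b ) % E
( b ) % T % E
( b ) % F % E
( b ) % x % E
( b ) % x % T
( b ) % x % F
( b ) % x % x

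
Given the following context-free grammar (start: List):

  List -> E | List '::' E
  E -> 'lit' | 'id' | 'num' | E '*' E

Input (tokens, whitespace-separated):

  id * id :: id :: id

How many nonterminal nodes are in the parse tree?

[List [List [List [E [E id] * [E id]]] :: [E id]] :: [E id]]

8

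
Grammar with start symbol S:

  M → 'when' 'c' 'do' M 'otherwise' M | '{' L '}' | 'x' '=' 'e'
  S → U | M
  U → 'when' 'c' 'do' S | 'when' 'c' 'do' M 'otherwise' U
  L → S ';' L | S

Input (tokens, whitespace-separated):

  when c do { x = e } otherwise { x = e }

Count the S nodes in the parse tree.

[S [M when c do [M { [L [S [M x = e]]] }] otherwise [M { [L [S [M x = e]]] }]]]

3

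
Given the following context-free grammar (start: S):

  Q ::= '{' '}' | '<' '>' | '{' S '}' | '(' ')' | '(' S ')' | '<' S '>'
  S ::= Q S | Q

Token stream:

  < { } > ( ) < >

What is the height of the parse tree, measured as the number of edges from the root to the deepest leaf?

4

[S [Q < [S [Q { }]] >] [S [Q ( )] [S [Q < >]]]]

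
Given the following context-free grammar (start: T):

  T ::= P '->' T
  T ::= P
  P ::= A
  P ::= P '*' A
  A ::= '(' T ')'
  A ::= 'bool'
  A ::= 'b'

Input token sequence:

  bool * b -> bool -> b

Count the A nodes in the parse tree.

[T [P [P [A bool]] * [A b]] -> [T [P [A bool]] -> [T [P [A b]]]]]

4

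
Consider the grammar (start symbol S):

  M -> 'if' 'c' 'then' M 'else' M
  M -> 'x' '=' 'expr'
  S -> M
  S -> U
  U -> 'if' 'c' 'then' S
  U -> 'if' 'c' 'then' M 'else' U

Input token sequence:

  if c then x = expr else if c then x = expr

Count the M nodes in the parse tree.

[S [U if c then [M x = expr] else [U if c then [S [M x = expr]]]]]

2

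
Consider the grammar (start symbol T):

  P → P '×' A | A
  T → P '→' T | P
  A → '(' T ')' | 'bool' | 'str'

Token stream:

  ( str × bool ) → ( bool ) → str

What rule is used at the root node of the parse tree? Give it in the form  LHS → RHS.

T → P '→' T

[T [P [A ( [T [P [P [A str]] × [A bool]]] )]] → [T [P [A ( [T [P [A bool]]] )]] → [T [P [A str]]]]]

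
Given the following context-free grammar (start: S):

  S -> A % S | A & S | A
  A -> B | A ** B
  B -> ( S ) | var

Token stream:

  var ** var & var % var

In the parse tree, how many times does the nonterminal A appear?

[S [A [A [B var]] ** [B var]] & [S [A [B var]] % [S [A [B var]]]]]

4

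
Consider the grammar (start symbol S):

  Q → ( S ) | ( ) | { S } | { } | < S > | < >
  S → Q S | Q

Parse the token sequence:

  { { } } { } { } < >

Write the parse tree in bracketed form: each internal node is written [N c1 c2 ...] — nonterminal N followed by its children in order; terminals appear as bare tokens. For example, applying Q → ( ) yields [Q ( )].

S
Q S
{ S } S
{ Q } S
{ { } } S
{ { } } Q S
{ { } } { } S
{ { } } { } Q S
{ { } } { } { } S
{ { } } { } { } Q
{ { } } { } { } < >

[S [Q { [S [Q { }]] }] [S [Q { }] [S [Q { }] [S [Q < >]]]]]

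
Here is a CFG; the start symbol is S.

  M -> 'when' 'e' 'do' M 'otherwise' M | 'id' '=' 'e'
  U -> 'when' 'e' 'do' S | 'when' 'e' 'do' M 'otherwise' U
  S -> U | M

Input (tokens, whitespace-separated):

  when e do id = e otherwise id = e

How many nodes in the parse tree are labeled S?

[S [M when e do [M id = e] otherwise [M id = e]]]

1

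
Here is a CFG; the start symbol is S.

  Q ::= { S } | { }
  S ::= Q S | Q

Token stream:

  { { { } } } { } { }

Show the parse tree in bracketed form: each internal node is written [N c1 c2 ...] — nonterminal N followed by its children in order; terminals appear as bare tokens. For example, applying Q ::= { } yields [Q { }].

[S [Q { [S [Q { [S [Q { }]] }]] }] [S [Q { }] [S [Q { }]]]]

S
Q S
{ S } S
{ Q } S
{ { S } } S
{ { Q } } S
{ { { } } } S
{ { { } } } Q S
{ { { } } } { } S
{ { { } } } { } Q
{ { { } } } { } { }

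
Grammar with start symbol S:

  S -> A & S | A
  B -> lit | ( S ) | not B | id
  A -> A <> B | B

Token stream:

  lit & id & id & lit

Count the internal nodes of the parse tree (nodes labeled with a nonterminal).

12

[S [A [B lit]] & [S [A [B id]] & [S [A [B id]] & [S [A [B lit]]]]]]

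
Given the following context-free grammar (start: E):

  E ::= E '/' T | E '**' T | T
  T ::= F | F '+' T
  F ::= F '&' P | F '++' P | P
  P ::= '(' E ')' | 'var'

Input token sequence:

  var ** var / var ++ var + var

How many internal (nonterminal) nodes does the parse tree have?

[E [E [E [T [F [P var]]]] ** [T [F [P var]]]] / [T [F [F [P var]] ++ [P var]] + [T [F [P var]]]]]

17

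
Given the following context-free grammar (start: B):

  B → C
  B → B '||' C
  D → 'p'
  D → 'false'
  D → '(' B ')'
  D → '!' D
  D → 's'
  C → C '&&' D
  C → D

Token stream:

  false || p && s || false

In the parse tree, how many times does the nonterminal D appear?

4

[B [B [B [C [D false]]] || [C [C [D p]] && [D s]]] || [C [D false]]]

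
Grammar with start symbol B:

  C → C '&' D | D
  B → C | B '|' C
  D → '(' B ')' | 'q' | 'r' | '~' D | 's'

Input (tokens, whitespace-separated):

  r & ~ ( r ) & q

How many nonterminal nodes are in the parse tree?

11

[B [C [C [C [D r]] & [D ~ [D ( [B [C [D r]]] )]]] & [D q]]]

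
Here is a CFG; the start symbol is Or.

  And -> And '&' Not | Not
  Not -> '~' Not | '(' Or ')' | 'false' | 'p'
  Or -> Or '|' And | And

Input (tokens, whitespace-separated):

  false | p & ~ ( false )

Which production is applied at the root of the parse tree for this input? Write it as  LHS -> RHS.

[Or [Or [And [Not false]]] | [And [And [Not p]] & [Not ~ [Not ( [Or [And [Not false]]] )]]]]

Or -> Or '|' And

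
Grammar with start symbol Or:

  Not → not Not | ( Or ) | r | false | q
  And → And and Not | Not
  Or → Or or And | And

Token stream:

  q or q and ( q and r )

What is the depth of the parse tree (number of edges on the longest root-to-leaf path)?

7

[Or [Or [And [Not q]]] or [And [And [Not q]] and [Not ( [Or [And [And [Not q]] and [Not r]]] )]]]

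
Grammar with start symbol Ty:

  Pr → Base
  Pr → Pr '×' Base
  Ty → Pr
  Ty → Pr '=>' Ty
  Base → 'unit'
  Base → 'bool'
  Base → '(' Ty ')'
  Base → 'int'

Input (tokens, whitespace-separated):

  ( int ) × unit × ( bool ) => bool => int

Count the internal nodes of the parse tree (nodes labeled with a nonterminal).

19

[Ty [Pr [Pr [Pr [Base ( [Ty [Pr [Base int]]] )]] × [Base unit]] × [Base ( [Ty [Pr [Base bool]]] )]] => [Ty [Pr [Base bool]] => [Ty [Pr [Base int]]]]]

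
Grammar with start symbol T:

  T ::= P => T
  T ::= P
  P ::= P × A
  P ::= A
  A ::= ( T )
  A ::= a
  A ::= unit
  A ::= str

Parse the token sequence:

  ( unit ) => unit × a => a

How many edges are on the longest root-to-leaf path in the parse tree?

6

[T [P [A ( [T [P [A unit]]] )]] => [T [P [P [A unit]] × [A a]] => [T [P [A a]]]]]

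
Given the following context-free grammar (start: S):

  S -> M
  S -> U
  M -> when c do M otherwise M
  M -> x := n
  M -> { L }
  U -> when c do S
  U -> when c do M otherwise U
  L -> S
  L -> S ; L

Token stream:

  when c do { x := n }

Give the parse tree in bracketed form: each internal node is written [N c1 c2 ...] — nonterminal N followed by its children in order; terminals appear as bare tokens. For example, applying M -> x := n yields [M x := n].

[S [U when c do [S [M { [L [S [M x := n]]] }]]]]

S
U
when c do S
when c do M
when c do { L }
when c do { S }
when c do { M }
when c do { x := n }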